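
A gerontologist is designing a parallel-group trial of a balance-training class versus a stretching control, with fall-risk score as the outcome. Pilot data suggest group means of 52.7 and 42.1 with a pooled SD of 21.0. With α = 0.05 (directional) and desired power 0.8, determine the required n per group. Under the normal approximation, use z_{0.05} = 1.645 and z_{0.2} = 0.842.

Cohen's d = |M₁ − M₂| / SD_pooled = |52.7 − 42.1| / 21.0 = 10.6 / 21.0 = 0.505.
For two independent groups with equal n: n = 2·((z_{α} + z_β) / d)².
z_{α} + z_β = 1.645 + 0.842 = 2.487.
n = 2 × (2.487 / 0.505)² = 2 × 4.925² = 2 × 24.25 = 48.5.
Round up to the next whole participant.

n = 49 per group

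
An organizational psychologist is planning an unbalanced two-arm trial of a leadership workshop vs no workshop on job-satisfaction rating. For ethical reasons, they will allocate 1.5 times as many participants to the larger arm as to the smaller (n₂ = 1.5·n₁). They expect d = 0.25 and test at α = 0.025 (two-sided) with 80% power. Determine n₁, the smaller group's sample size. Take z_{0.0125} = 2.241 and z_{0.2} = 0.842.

With allocation ratio k = n₂/n₁ = 1.5, Var(x̄₁−x̄₂) = σ²(1/n₁ + 1/(k·n₁)) = σ²·(k+1)/(k·n₁).
So n₁ = (1 + 1/k)·((z_{α/2} + z_β)/d)² = 1.667 × (3.083/0.25)².
n₁ = 1.667 × 152.08 = 253.5.
Round up: n₁ = 254, giving n₂ = 1.5 × 254 = 381.

n₁ = 254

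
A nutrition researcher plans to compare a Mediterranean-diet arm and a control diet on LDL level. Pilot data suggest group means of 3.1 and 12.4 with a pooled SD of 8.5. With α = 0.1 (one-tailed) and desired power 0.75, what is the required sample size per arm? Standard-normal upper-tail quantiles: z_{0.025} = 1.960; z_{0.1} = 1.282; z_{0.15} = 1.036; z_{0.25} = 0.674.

n = 7 per group

Cohen's d = |M₁ − M₂| / SD_pooled = |3.1 − 12.4| / 8.5 = 9.3 / 8.5 = 1.094.
For two independent groups with equal n: n = 2·((z_{α} + z_β) / d)².
z_{α} + z_β = 1.282 + 0.674 = 1.956.
n = 2 × (1.956 / 1.094)² = 2 × 1.788² = 2 × 3.20 = 6.4.
Round up to the next whole participant.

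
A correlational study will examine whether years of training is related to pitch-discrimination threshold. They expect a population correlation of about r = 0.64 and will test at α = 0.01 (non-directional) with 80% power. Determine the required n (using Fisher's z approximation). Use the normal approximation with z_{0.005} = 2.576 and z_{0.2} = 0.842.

Fisher's z: C = ½·ln((1+r)/(1−r)) = ½·ln(4.5556) = 0.7582.
n = ((z_{α/2} + z_β)/C)² + 3.
(2.576 + 0.842) / 0.7582 = 3.418 / 0.7582 = 4.508.
n = 4.508² + 3 = 20.32 + 3 = 23.3.
Round up.

n = 24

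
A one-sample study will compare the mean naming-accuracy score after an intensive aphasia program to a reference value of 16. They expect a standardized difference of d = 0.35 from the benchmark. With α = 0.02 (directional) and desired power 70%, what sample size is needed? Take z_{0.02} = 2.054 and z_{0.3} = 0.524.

For a one-sample test: n = ((z_{α} + z_β) / d)².
z_{α} + z_β = 2.054 + 0.524 = 2.578.
n = (2.578 / 0.35)² = 7.366² = 54.25.
Round up.

n = 55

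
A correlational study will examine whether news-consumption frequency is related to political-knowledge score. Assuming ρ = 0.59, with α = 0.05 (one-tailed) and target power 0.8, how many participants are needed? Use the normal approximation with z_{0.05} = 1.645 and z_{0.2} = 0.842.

n = 17

Fisher's z: C = ½·ln((1+r)/(1−r)) = ½·ln(3.8780) = 0.6777.
n = ((z_{α} + z_β)/C)² + 3.
(1.645 + 0.842) / 0.6777 = 2.487 / 0.6777 = 3.670.
n = 3.670² + 3 = 13.47 + 3 = 16.5.
Round up.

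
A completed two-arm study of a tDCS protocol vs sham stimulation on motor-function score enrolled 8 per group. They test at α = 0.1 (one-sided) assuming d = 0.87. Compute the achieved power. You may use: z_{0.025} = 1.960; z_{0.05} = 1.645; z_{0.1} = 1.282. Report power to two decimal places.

power ≈ 0.68

For two equal groups, power = Φ(d·√(n/2) − z_{α}).
d·√(n/2) = 0.87 × √(8/2) = 0.87 × 2.000 = 1.740.
z_β = 1.740 − 1.282 = 0.458.
Power = Φ(0.458) = 0.677.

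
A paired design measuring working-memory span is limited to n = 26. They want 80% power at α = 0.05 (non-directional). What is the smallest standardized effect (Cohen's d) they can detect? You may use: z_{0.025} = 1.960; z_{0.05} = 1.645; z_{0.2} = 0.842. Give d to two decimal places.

For a single sample (or paired design) of n = 26: d_min = (z_{α/2} + z_β)/√n.
z-sum = 1.960 + 0.842 = 2.802.
d_min = 2.802 / √26 = 2.802 / 5.099 = 0.550.

d_min ≈ 0.55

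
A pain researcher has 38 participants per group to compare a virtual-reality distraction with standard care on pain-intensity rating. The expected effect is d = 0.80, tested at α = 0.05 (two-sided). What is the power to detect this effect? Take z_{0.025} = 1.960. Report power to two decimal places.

For two equal groups, power = Φ(d·√(n/2) − z_{α/2}).
d·√(n/2) = 0.80 × √(38/2) = 0.80 × 4.359 = 3.487.
z_β = 3.487 − 1.960 = 1.527.
Power = Φ(1.527) = 0.937.

power ≈ 0.94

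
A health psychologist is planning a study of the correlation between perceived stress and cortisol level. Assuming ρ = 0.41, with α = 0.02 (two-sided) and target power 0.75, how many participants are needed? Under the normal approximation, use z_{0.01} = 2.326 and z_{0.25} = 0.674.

n = 51

Fisher's z: C = ½·ln((1+r)/(1−r)) = ½·ln(2.3898) = 0.4356.
n = ((z_{α/2} + z_β)/C)² + 3.
(2.326 + 0.674) / 0.4356 = 3.000 / 0.4356 = 6.887.
n = 6.887² + 3 = 47.43 + 3 = 50.4.
Round up.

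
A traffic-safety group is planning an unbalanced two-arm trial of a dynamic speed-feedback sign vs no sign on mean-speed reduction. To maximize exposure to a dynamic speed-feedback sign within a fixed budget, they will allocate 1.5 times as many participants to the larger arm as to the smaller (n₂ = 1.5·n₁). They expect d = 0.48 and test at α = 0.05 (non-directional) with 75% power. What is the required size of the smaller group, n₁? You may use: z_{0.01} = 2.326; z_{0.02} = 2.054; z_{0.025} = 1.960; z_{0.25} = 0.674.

With allocation ratio k = n₂/n₁ = 1.5, Var(x̄₁−x̄₂) = σ²(1/n₁ + 1/(k·n₁)) = σ²·(k+1)/(k·n₁).
So n₁ = (1 + 1/k)·((z_{α/2} + z_β)/d)² = 1.667 × (2.634/0.48)².
n₁ = 1.667 × 30.11 = 50.2.
Round up: n₁ = 51, giving n₂ = ⌈1.5 × 51⌉ = ⌈76.5⌉ = 77.

n₁ = 51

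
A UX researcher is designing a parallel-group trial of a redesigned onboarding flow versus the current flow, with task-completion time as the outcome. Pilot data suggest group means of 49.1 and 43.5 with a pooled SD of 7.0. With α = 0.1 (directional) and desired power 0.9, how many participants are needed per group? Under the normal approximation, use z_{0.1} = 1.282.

Cohen's d = |M₁ − M₂| / SD_pooled = |49.1 − 43.5| / 7.0 = 5.6 / 7.0 = 0.800.
For two independent groups with equal n: n = 2·((z_{α} + z_β) / d)².
z_{α} + z_β = 1.282 + 1.282 = 2.564.
n = 2 × (2.564 / 0.800)² = 2 × 3.205² = 2 × 10.27 = 20.5.
Round up to the next whole participant.

n = 21 per group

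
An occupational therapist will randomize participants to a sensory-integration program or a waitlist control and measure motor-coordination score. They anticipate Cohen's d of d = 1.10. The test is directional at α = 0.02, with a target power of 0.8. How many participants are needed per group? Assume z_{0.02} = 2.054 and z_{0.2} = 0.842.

For two independent groups with equal n: n = 2·((z_{α} + z_β) / d)².
z_{α} + z_β = 2.054 + 0.842 = 2.896.
n = 2 × (2.896 / 1.10)² = 2 × 2.633² = 2 × 6.93 = 13.9.
Round up to the next whole participant.

n = 14 per group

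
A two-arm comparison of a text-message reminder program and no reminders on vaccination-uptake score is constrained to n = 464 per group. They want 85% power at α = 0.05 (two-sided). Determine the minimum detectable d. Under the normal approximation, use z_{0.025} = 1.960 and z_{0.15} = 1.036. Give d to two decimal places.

For two independent groups of n = 464 each: d_min = (z_{α/2} + z_β)·√(2/n).
z-sum = 1.960 + 1.036 = 2.996.
d_min = 2.996 × √(2/464) = 2.996 × 0.0657 = 0.197.

d_min ≈ 0.20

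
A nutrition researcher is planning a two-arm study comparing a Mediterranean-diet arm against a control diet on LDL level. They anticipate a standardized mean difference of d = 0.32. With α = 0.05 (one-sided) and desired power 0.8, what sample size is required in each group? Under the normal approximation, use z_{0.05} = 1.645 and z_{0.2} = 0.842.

n = 121 per group

For two independent groups with equal n: n = 2·((z_{α} + z_β) / d)².
z_{α} + z_β = 1.645 + 0.842 = 2.487.
n = 2 × (2.487 / 0.32)² = 2 × 7.772² = 2 × 60.40 = 120.8.
Round up to the next whole participant.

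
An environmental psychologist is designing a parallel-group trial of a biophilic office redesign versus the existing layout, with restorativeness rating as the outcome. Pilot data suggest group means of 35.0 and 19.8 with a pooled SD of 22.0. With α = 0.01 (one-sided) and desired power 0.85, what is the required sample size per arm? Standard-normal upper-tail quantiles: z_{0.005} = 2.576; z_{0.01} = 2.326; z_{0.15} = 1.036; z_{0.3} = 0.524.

n = 48 per group

Cohen's d = |M₁ − M₂| / SD_pooled = |35.0 − 19.8| / 22.0 = 15.2 / 22.0 = 0.691.
For two independent groups with equal n: n = 2·((z_{α} + z_β) / d)².
z_{α} + z_β = 2.326 + 1.036 = 3.362.
n = 2 × (3.362 / 0.691)² = 2 × 4.865² = 2 × 23.67 = 47.3.
Round up to the next whole participant.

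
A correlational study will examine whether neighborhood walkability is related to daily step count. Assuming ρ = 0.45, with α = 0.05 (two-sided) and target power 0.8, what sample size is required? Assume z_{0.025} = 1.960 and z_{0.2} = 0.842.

n = 37

Fisher's z: C = ½·ln((1+r)/(1−r)) = ½·ln(2.6364) = 0.4847.
n = ((z_{α/2} + z_β)/C)² + 3.
(1.960 + 0.842) / 0.4847 = 2.802 / 0.4847 = 5.781.
n = 5.781² + 3 = 33.42 + 3 = 36.4.
Round up.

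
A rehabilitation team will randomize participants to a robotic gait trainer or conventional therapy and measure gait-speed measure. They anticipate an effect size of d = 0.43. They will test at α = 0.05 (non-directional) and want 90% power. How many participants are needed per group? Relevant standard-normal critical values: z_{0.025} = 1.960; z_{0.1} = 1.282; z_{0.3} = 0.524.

n = 114 per group

For two independent groups with equal n: n = 2·((z_{α/2} + z_β) / d)².
z_{α/2} + z_β = 1.960 + 1.282 = 3.242.
n = 2 × (3.242 / 0.43)² = 2 × 7.540² = 2 × 56.84 = 113.7.
Round up to the next whole participant.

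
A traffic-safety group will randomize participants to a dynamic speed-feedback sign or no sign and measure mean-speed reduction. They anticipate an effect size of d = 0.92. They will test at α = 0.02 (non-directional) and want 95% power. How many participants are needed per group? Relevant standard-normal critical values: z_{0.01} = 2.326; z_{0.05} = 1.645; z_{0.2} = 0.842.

For two independent groups with equal n: n = 2·((z_{α/2} + z_β) / d)².
z_{α/2} + z_β = 2.326 + 1.645 = 3.971.
n = 2 × (3.971 / 0.92)² = 2 × 4.316² = 2 × 18.63 = 37.3.
Round up to the next whole participant.

n = 38 per group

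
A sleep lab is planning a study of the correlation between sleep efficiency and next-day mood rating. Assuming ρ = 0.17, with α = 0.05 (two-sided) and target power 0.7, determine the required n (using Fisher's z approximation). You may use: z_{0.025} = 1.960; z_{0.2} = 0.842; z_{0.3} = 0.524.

Fisher's z: C = ½·ln((1+r)/(1−r)) = ½·ln(1.4096) = 0.1717.
n = ((z_{α/2} + z_β)/C)² + 3.
(1.960 + 0.524) / 0.1717 = 2.484 / 0.1717 = 14.467.
n = 14.467² + 3 = 209.30 + 3 = 212.3.
Round up.

n = 213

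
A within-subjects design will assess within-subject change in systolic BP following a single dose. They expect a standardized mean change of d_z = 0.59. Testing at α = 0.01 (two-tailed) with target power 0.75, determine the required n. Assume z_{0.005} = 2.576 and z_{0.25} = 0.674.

n = 31 pairs

For a paired (one-sample on differences) test: n = ((z_{α/2} + z_β) / d)².
z_{α/2} + z_β = 2.576 + 0.674 = 3.250.
n = (3.250 / 0.59)² = 5.508² = 30.34.
Round up.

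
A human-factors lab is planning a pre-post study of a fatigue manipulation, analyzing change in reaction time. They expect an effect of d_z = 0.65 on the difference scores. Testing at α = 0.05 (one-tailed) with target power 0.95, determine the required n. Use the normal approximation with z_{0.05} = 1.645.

For a paired (one-sample on differences) test: n = ((z_{α} + z_β) / d)².
z_{α} + z_β = 1.645 + 1.645 = 3.290.
n = (3.290 / 0.65)² = 5.062² = 25.62.
Round up.

n = 26 pairs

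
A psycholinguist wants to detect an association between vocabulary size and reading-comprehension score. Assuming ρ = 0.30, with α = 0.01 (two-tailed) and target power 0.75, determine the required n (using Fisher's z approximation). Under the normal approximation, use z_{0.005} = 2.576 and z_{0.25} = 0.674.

n = 114

Fisher's z: C = ½·ln((1+r)/(1−r)) = ½·ln(1.8571) = 0.3095.
n = ((z_{α/2} + z_β)/C)² + 3.
(2.576 + 0.674) / 0.3095 = 3.250 / 0.3095 = 10.501.
n = 10.501² + 3 = 110.27 + 3 = 113.3.
Round up.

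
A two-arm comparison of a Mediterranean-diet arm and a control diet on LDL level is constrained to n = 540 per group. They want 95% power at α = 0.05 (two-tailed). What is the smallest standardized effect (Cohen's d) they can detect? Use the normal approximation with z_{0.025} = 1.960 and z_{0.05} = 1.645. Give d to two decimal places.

d_min ≈ 0.22

For two independent groups of n = 540 each: d_min = (z_{α/2} + z_β)·√(2/n).
z-sum = 1.960 + 1.645 = 3.605.
d_min = 3.605 × √(2/540) = 3.605 × 0.0609 = 0.219.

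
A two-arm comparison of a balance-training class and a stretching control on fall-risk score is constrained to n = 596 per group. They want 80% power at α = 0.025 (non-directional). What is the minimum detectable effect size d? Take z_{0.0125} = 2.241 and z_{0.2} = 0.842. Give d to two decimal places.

For two independent groups of n = 596 each: d_min = (z_{α/2} + z_β)·√(2/n).
z-sum = 2.241 + 0.842 = 3.083.
d_min = 3.083 × √(2/596) = 3.083 × 0.0579 = 0.179.

d_min ≈ 0.18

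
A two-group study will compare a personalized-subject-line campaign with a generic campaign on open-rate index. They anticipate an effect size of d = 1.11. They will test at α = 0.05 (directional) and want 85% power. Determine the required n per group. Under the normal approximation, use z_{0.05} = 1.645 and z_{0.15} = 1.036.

n = 12 per group

For two independent groups with equal n: n = 2·((z_{α} + z_β) / d)².
z_{α} + z_β = 1.645 + 1.036 = 2.681.
n = 2 × (2.681 / 1.11)² = 2 × 2.415² = 2 × 5.83 = 11.7.
Round up to the next whole participant.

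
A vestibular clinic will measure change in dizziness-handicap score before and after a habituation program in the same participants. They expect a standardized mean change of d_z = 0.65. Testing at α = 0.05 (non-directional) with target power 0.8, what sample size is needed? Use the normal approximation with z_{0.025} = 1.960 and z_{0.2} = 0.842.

n = 19 pairs

For a paired (one-sample on differences) test: n = ((z_{α/2} + z_β) / d)².
z_{α/2} + z_β = 1.960 + 0.842 = 2.802.
n = (2.802 / 0.65)² = 4.311² = 18.58.
Round up.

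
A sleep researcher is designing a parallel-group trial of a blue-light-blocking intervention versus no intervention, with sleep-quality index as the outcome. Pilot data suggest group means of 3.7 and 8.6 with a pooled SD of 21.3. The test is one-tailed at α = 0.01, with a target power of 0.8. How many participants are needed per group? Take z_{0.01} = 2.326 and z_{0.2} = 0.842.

Cohen's d = |M₁ − M₂| / SD_pooled = |3.7 − 8.6| / 21.3 = 4.9 / 21.3 = 0.230.
For two independent groups with equal n: n = 2·((z_{α} + z_β) / d)².
z_{α} + z_β = 2.326 + 0.842 = 3.168.
n = 2 × (3.168 / 0.230)² = 2 × 13.774² = 2 × 189.72 = 379.4.
Round up to the next whole participant.

n = 380 per group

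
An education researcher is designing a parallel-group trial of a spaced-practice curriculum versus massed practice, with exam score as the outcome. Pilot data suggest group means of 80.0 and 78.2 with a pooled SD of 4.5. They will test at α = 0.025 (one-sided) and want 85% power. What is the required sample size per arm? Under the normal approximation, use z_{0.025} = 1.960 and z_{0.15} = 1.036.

n = 113 per group

Cohen's d = |M₁ − M₂| / SD_pooled = |80.0 − 78.2| / 4.5 = 1.8 / 4.5 = 0.400.
For two independent groups with equal n: n = 2·((z_{α} + z_β) / d)².
z_{α} + z_β = 1.960 + 1.036 = 2.996.
n = 2 × (2.996 / 0.400)² = 2 × 7.490² = 2 × 56.10 = 112.2.
Round up to the next whole participant.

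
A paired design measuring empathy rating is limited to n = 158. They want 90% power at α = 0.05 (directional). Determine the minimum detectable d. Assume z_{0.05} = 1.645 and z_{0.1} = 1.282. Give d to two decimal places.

d_min ≈ 0.23

For a single sample (or paired design) of n = 158: d_min = (z_{α} + z_β)/√n.
z-sum = 1.645 + 1.282 = 2.927.
d_min = 2.927 / √158 = 2.927 / 12.570 = 0.233.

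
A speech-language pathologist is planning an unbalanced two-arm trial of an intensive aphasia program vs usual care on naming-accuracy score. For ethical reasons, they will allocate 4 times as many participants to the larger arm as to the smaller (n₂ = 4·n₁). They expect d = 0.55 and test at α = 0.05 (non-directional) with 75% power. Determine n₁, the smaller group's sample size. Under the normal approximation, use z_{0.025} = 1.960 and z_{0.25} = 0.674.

With allocation ratio k = n₂/n₁ = 4, Var(x̄₁−x̄₂) = σ²(1/n₁ + 1/(k·n₁)) = σ²·(k+1)/(k·n₁).
So n₁ = (1 + 1/k)·((z_{α/2} + z_β)/d)² = 1.250 × (2.634/0.55)².
n₁ = 1.250 × 22.94 = 28.7.
Round up: n₁ = 29, giving n₂ = 4 × 29 = 116.

n₁ = 29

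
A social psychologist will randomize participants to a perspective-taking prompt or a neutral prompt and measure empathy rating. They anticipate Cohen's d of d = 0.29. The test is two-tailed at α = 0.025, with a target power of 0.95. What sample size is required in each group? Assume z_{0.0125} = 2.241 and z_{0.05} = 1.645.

For two independent groups with equal n: n = 2·((z_{α/2} + z_β) / d)².
z_{α/2} + z_β = 2.241 + 1.645 = 3.886.
n = 2 × (3.886 / 0.29)² = 2 × 13.400² = 2 × 179.56 = 359.1.
Round up to the next whole participant.

n = 360 per group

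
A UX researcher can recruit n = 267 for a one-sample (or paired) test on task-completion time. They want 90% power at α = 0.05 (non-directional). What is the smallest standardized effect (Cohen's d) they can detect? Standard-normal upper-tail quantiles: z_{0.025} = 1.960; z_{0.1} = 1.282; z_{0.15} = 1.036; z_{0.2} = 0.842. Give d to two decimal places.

For a single sample (or paired design) of n = 267: d_min = (z_{α/2} + z_β)/√n.
z-sum = 1.960 + 1.282 = 3.242.
d_min = 3.242 / √267 = 3.242 / 16.340 = 0.198.

d_min ≈ 0.20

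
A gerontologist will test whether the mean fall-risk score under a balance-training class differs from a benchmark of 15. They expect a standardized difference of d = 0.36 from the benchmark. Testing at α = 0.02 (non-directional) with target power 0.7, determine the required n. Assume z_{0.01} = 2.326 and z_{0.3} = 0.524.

For a one-sample test: n = ((z_{α/2} + z_β) / d)².
z_{α/2} + z_β = 2.326 + 0.524 = 2.850.
n = (2.850 / 0.36)² = 7.917² = 62.67.
Round up.

n = 63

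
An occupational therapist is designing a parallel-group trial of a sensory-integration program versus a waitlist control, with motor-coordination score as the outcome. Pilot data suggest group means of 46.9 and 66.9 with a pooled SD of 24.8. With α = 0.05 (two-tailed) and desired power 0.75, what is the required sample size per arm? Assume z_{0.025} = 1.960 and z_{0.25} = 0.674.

n = 22 per group

Cohen's d = |M₁ − M₂| / SD_pooled = |46.9 − 66.9| / 24.8 = 20.0 / 24.8 = 0.806.
For two independent groups with equal n: n = 2·((z_{α/2} + z_β) / d)².
z_{α/2} + z_β = 1.960 + 0.674 = 2.634.
n = 2 × (2.634 / 0.806)² = 2 × 3.268² = 2 × 10.68 = 21.4.
Round up to the next whole participant.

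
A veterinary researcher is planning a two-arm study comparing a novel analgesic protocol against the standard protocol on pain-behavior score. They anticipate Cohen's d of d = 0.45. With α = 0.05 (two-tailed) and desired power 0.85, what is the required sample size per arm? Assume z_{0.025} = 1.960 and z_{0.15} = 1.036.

n = 89 per group

For two independent groups with equal n: n = 2·((z_{α/2} + z_β) / d)².
z_{α/2} + z_β = 1.960 + 1.036 = 2.996.
n = 2 × (2.996 / 0.45)² = 2 × 6.658² = 2 × 44.33 = 88.7.
Round up to the next whole participant.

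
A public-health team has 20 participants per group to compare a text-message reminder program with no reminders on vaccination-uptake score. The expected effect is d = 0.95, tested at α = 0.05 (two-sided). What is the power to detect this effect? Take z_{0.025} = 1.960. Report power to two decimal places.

For two equal groups, power = Φ(d·√(n/2) − z_{α/2}).
d·√(n/2) = 0.95 × √(20/2) = 0.95 × 3.162 = 3.004.
z_β = 3.004 − 1.960 = 1.044.
Power = Φ(1.044) = 0.852.

power ≈ 0.85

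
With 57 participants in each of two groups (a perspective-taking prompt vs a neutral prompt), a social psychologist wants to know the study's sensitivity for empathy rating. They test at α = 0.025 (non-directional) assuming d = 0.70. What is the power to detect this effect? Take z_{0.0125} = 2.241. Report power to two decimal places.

For two equal groups, power = Φ(d·√(n/2) − z_{α/2}).
d·√(n/2) = 0.70 × √(57/2) = 0.70 × 5.339 = 3.737.
z_β = 3.737 − 2.241 = 1.496.
Power = Φ(1.496) = 0.933.

power ≈ 0.93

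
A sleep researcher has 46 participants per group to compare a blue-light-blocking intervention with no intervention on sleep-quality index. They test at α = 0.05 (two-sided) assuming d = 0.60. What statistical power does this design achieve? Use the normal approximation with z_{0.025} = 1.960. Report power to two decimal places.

For two equal groups, power = Φ(d·√(n/2) − z_{α/2}).
d·√(n/2) = 0.60 × √(46/2) = 0.60 × 4.796 = 2.877.
z_β = 2.877 − 1.960 = 0.917.
Power = Φ(0.917) = 0.821.

power ≈ 0.82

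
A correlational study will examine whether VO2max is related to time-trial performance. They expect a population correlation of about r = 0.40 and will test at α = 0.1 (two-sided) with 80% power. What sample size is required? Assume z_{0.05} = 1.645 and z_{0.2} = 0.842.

n = 38

Fisher's z: C = ½·ln((1+r)/(1−r)) = ½·ln(2.3333) = 0.4236.
n = ((z_{α/2} + z_β)/C)² + 3.
(1.645 + 0.842) / 0.4236 = 2.487 / 0.4236 = 5.871.
n = 5.871² + 3 = 34.47 + 3 = 37.5.
Round up.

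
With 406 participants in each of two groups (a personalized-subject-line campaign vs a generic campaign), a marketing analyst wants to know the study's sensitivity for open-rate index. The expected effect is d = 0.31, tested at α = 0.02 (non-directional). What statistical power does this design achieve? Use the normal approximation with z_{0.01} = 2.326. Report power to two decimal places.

For two equal groups, power = Φ(d·√(n/2) − z_{α/2}).
d·√(n/2) = 0.31 × √(406/2) = 0.31 × 14.248 = 4.417.
z_β = 4.417 − 2.326 = 2.091.
Power = Φ(2.091) = 0.982.

power ≈ 0.98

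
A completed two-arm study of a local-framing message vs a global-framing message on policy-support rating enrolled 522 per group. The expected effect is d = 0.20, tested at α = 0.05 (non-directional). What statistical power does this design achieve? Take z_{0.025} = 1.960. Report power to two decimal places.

power ≈ 0.90

For two equal groups, power = Φ(d·√(n/2) − z_{α/2}).
d·√(n/2) = 0.20 × √(522/2) = 0.20 × 16.155 = 3.231.
z_β = 3.231 − 1.960 = 1.271.
Power = Φ(1.271) = 0.898.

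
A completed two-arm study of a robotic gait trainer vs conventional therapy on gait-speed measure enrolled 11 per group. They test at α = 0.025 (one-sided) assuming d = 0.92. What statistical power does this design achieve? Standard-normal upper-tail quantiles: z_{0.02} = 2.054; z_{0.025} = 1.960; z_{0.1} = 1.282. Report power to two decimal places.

power ≈ 0.58

For two equal groups, power = Φ(d·√(n/2) − z_{α}).
d·√(n/2) = 0.92 × √(11/2) = 0.92 × 2.345 = 2.158.
z_β = 2.158 − 1.960 = 0.198.
Power = Φ(0.198) = 0.578.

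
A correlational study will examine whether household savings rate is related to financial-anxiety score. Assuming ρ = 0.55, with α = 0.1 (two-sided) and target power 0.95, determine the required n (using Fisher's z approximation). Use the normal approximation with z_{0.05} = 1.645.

n = 32

Fisher's z: C = ½·ln((1+r)/(1−r)) = ½·ln(3.4444) = 0.6184.
n = ((z_{α/2} + z_β)/C)² + 3.
(1.645 + 1.645) / 0.6184 = 3.290 / 0.6184 = 5.320.
n = 5.320² + 3 = 28.30 + 3 = 31.3.
Round up.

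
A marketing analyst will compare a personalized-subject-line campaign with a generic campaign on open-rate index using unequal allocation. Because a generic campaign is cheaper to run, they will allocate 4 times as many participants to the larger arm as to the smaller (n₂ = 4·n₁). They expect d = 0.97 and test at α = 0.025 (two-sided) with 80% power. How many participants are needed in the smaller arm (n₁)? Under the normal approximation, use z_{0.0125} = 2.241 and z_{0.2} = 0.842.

With allocation ratio k = n₂/n₁ = 4, Var(x̄₁−x̄₂) = σ²(1/n₁ + 1/(k·n₁)) = σ²·(k+1)/(k·n₁).
So n₁ = (1 + 1/k)·((z_{α/2} + z_β)/d)² = 1.250 × (3.083/0.97)².
n₁ = 1.250 × 10.10 = 12.6.
Round up: n₁ = 13, giving n₂ = 4 × 13 = 52.

n₁ = 13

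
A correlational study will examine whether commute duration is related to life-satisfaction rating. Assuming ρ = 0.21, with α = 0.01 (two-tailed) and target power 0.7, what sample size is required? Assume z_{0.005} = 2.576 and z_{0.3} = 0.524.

Fisher's z: C = ½·ln((1+r)/(1−r)) = ½·ln(1.5316) = 0.2132.
n = ((z_{α/2} + z_β)/C)² + 3.
(2.576 + 0.524) / 0.2132 = 3.100 / 0.2132 = 14.540.
n = 14.540² + 3 = 211.42 + 3 = 214.4.
Round up.

n = 215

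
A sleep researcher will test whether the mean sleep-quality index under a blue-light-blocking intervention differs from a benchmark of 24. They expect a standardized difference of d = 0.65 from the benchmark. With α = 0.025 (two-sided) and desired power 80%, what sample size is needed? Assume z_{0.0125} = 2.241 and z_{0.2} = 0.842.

n = 23

For a one-sample test: n = ((z_{α/2} + z_β) / d)².
z_{α/2} + z_β = 2.241 + 0.842 = 3.083.
n = (3.083 / 0.65)² = 4.743² = 22.50.
Round up.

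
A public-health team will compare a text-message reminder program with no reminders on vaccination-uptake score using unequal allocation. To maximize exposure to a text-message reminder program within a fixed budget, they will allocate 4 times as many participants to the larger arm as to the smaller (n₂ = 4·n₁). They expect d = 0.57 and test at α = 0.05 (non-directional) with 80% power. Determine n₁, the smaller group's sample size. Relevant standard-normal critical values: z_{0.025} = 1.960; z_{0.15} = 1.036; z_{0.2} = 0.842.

n₁ = 31

With allocation ratio k = n₂/n₁ = 4, Var(x̄₁−x̄₂) = σ²(1/n₁ + 1/(k·n₁)) = σ²·(k+1)/(k·n₁).
So n₁ = (1 + 1/k)·((z_{α/2} + z_β)/d)² = 1.250 × (2.802/0.57)².
n₁ = 1.250 × 24.16 = 30.2.
Round up: n₁ = 31, giving n₂ = 4 × 31 = 124.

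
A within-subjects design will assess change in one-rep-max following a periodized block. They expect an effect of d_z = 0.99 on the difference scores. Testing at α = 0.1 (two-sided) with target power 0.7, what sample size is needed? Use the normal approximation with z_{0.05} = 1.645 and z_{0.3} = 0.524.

n = 5 pairs

For a paired (one-sample on differences) test: n = ((z_{α/2} + z_β) / d)².
z_{α/2} + z_β = 1.645 + 0.524 = 2.169.
n = (2.169 / 0.99)² = 2.191² = 4.80.
Round up.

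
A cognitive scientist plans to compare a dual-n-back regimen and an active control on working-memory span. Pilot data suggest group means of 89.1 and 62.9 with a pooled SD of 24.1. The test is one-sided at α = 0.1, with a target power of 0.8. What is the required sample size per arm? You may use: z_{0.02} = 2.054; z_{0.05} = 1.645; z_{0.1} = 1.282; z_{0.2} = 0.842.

n = 8 per group

Cohen's d = |M₁ − M₂| / SD_pooled = |89.1 − 62.9| / 24.1 = 26.2 / 24.1 = 1.087.
For two independent groups with equal n: n = 2·((z_{α} + z_β) / d)².
z_{α} + z_β = 1.282 + 0.842 = 2.124.
n = 2 × (2.124 / 1.087)² = 2 × 1.954² = 2 × 3.82 = 7.6.
Round up to the next whole participant.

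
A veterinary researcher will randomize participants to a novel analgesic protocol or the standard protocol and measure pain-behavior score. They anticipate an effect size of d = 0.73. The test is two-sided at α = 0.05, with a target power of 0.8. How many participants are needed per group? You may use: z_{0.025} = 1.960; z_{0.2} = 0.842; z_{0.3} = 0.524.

n = 30 per group

For two independent groups with equal n: n = 2·((z_{α/2} + z_β) / d)².
z_{α/2} + z_β = 1.960 + 0.842 = 2.802.
n = 2 × (2.802 / 0.73)² = 2 × 3.838² = 2 × 14.73 = 29.5.
Round up to the next whole participant.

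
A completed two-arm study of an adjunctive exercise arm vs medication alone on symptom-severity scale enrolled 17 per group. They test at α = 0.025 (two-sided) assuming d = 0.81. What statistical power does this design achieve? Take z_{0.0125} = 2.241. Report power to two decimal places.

For two equal groups, power = Φ(d·√(n/2) − z_{α/2}).
d·√(n/2) = 0.81 × √(17/2) = 0.81 × 2.915 = 2.362.
z_β = 2.362 − 2.241 = 0.121.
Power = Φ(0.121) = 0.548.

power ≈ 0.55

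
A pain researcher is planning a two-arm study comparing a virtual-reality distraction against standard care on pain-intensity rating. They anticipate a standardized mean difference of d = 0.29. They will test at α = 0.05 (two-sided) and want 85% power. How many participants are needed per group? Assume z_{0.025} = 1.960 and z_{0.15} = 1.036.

For two independent groups with equal n: n = 2·((z_{α/2} + z_β) / d)².
z_{α/2} + z_β = 1.960 + 1.036 = 2.996.
n = 2 × (2.996 / 0.29)² = 2 × 10.331² = 2 × 106.73 = 213.5.
Round up to the next whole participant.

n = 214 per group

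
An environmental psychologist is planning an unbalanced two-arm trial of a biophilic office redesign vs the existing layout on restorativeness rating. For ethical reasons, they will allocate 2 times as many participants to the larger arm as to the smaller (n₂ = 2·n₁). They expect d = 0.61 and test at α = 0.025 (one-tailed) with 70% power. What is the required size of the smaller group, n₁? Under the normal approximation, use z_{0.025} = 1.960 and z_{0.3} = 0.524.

n₁ = 25

With allocation ratio k = n₂/n₁ = 2, Var(x̄₁−x̄₂) = σ²(1/n₁ + 1/(k·n₁)) = σ²·(k+1)/(k·n₁).
So n₁ = (1 + 1/k)·((z_{α} + z_β)/d)² = 1.500 × (2.484/0.61)².
n₁ = 1.500 × 16.58 = 24.9.
Round up: n₁ = 25, giving n₂ = 2 × 25 = 50.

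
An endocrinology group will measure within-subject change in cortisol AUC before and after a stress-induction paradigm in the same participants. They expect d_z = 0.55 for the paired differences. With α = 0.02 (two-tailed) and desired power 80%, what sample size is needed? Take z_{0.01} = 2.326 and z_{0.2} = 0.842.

For a paired (one-sample on differences) test: n = ((z_{α/2} + z_β) / d)².
z_{α/2} + z_β = 2.326 + 0.842 = 3.168.
n = (3.168 / 0.55)² = 5.760² = 33.18.
Round up.

n = 34 pairs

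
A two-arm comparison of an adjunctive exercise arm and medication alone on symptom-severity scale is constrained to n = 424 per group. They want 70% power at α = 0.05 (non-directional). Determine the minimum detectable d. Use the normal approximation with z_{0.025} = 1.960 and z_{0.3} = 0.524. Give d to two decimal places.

d_min ≈ 0.17

For two independent groups of n = 424 each: d_min = (z_{α/2} + z_β)·√(2/n).
z-sum = 1.960 + 0.524 = 2.484.
d_min = 2.484 × √(2/424) = 2.484 × 0.0687 = 0.171.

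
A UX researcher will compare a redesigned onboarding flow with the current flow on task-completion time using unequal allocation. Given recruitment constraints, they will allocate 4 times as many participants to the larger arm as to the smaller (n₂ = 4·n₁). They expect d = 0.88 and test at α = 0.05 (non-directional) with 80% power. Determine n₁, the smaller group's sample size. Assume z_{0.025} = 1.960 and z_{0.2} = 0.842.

With allocation ratio k = n₂/n₁ = 4, Var(x̄₁−x̄₂) = σ²(1/n₁ + 1/(k·n₁)) = σ²·(k+1)/(k·n₁).
So n₁ = (1 + 1/k)·((z_{α/2} + z_β)/d)² = 1.250 × (2.802/0.88)².
n₁ = 1.250 × 10.14 = 12.7.
Round up: n₁ = 13, giving n₂ = 4 × 13 = 52.

n₁ = 13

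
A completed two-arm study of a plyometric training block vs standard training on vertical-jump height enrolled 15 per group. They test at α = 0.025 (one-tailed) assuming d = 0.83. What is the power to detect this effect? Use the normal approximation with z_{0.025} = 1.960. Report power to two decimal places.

For two equal groups, power = Φ(d·√(n/2) − z_{α}).
d·√(n/2) = 0.83 × √(15/2) = 0.83 × 2.739 = 2.273.
z_β = 2.273 − 1.960 = 0.313.
Power = Φ(0.313) = 0.623.

power ≈ 0.62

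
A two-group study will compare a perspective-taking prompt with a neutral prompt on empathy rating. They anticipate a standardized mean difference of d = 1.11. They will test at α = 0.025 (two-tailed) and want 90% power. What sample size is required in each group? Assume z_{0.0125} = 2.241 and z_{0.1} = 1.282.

n = 21 per group

For two independent groups with equal n: n = 2·((z_{α/2} + z_β) / d)².
z_{α/2} + z_β = 2.241 + 1.282 = 3.523.
n = 2 × (3.523 / 1.11)² = 2 × 3.174² = 2 × 10.07 = 20.1.
Round up to the next whole participant.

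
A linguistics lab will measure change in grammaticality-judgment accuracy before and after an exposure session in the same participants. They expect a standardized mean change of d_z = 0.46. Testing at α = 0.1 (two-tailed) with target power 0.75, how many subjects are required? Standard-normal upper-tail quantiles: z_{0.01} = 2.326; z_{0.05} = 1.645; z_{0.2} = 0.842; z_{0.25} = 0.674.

For a paired (one-sample on differences) test: n = ((z_{α/2} + z_β) / d)².
z_{α/2} + z_β = 1.645 + 0.674 = 2.319.
n = (2.319 / 0.46)² = 5.041² = 25.41.
Round up.

n = 26 pairs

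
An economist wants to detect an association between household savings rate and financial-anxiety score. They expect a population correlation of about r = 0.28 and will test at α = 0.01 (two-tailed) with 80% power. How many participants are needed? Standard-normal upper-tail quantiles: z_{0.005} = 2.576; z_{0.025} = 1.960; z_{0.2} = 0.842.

Fisher's z: C = ½·ln((1+r)/(1−r)) = ½·ln(1.7778) = 0.2877.
n = ((z_{α/2} + z_β)/C)² + 3.
(2.576 + 0.842) / 0.2877 = 3.418 / 0.2877 = 11.880.
n = 11.880² + 3 = 141.14 + 3 = 144.1.
Round up.

n = 145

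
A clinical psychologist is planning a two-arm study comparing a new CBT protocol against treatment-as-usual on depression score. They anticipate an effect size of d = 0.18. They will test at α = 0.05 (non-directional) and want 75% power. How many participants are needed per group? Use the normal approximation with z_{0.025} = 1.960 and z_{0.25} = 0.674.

For two independent groups with equal n: n = 2·((z_{α/2} + z_β) / d)².
z_{α/2} + z_β = 1.960 + 0.674 = 2.634.
n = 2 × (2.634 / 0.18)² = 2 × 14.633² = 2 × 214.13 = 428.3.
Round up to the next whole participant.

n = 429 per group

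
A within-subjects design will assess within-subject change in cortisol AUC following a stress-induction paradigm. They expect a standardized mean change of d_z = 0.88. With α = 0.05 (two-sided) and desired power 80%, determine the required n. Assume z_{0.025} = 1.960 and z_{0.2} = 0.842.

n = 11 pairs

For a paired (one-sample on differences) test: n = ((z_{α/2} + z_β) / d)².
z_{α/2} + z_β = 1.960 + 0.842 = 2.802.
n = (2.802 / 0.88)² = 3.184² = 10.14.
Round up.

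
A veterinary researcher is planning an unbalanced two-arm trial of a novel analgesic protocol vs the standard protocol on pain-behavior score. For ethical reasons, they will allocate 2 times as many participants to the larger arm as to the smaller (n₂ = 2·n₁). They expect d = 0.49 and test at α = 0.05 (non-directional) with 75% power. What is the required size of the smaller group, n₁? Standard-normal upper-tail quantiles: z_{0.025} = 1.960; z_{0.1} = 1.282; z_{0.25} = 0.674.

n₁ = 44

With allocation ratio k = n₂/n₁ = 2, Var(x̄₁−x̄₂) = σ²(1/n₁ + 1/(k·n₁)) = σ²·(k+1)/(k·n₁).
So n₁ = (1 + 1/k)·((z_{α/2} + z_β)/d)² = 1.500 × (2.634/0.49)².
n₁ = 1.500 × 28.90 = 43.3.
Round up: n₁ = 44, giving n₂ = 2 × 44 = 88.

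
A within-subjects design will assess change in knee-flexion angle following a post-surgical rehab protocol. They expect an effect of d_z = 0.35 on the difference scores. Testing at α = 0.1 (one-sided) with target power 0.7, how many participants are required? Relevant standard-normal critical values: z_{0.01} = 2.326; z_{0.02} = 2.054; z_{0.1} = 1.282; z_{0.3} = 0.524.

For a paired (one-sample on differences) test: n = ((z_{α} + z_β) / d)².
z_{α} + z_β = 1.282 + 0.524 = 1.806.
n = (1.806 / 0.35)² = 5.160² = 26.63.
Round up.

n = 27 pairs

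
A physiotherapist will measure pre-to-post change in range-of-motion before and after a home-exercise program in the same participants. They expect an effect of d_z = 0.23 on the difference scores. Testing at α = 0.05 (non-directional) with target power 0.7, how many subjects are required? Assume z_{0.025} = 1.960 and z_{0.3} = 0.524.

n = 117 pairs

For a paired (one-sample on differences) test: n = ((z_{α/2} + z_β) / d)².
z_{α/2} + z_β = 1.960 + 0.524 = 2.484.
n = (2.484 / 0.23)² = 10.800² = 116.64.
Round up.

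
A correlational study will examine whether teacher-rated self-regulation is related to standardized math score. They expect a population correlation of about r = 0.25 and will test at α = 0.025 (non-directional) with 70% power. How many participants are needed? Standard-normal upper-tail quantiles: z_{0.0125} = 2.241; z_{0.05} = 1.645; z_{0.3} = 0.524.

Fisher's z: C = ½·ln((1+r)/(1−r)) = ½·ln(1.6667) = 0.2554.
n = ((z_{α/2} + z_β)/C)² + 3.
(2.241 + 0.524) / 0.2554 = 2.765 / 0.2554 = 10.826.
n = 10.826² + 3 = 117.21 + 3 = 120.2.
Round up.

n = 121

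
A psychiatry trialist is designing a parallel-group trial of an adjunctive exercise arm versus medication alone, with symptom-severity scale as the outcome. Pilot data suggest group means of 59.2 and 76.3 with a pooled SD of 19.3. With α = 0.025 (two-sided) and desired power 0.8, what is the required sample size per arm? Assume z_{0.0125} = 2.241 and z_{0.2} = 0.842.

n = 25 per group

Cohen's d = |M₁ − M₂| / SD_pooled = |59.2 − 76.3| / 19.3 = 17.1 / 19.3 = 0.886.
For two independent groups with equal n: n = 2·((z_{α/2} + z_β) / d)².
z_{α/2} + z_β = 2.241 + 0.842 = 3.083.
n = 2 × (3.083 / 0.886)² = 2 × 3.480² = 2 × 12.11 = 24.2.
Round up to the next whole participant.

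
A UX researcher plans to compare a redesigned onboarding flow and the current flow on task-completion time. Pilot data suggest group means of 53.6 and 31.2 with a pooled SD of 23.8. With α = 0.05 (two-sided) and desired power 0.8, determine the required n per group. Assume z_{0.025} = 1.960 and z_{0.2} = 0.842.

n = 18 per group

Cohen's d = |M₁ − M₂| / SD_pooled = |53.6 − 31.2| / 23.8 = 22.4 / 23.8 = 0.941.
For two independent groups with equal n: n = 2·((z_{α/2} + z_β) / d)².
z_{α/2} + z_β = 1.960 + 0.842 = 2.802.
n = 2 × (2.802 / 0.941)² = 2 × 2.978² = 2 × 8.87 = 17.7.
Round up to the next whole participant.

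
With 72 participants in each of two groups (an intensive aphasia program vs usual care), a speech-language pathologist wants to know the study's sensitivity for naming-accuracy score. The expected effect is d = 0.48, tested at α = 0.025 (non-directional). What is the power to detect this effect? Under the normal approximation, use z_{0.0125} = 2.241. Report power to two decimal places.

power ≈ 0.74

For two equal groups, power = Φ(d·√(n/2) − z_{α/2}).
d·√(n/2) = 0.48 × √(72/2) = 0.48 × 6.000 = 2.880.
z_β = 2.880 − 2.241 = 0.639.
Power = Φ(0.639) = 0.739.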